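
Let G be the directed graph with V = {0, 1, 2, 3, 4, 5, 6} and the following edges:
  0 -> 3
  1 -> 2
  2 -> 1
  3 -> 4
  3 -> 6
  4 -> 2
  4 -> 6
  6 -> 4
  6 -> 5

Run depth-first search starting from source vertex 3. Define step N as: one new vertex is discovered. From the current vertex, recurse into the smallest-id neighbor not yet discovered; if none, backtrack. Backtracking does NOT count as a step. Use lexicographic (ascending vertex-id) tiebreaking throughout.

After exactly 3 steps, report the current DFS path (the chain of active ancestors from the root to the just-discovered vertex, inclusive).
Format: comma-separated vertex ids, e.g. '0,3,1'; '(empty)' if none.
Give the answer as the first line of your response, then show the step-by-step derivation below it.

3,4,2

step 1: discover 3; path=3; order=3
step 2: discover 4; path=3>4; order=3,4
step 3: discover 2; path=3>4>2; order=3,4,2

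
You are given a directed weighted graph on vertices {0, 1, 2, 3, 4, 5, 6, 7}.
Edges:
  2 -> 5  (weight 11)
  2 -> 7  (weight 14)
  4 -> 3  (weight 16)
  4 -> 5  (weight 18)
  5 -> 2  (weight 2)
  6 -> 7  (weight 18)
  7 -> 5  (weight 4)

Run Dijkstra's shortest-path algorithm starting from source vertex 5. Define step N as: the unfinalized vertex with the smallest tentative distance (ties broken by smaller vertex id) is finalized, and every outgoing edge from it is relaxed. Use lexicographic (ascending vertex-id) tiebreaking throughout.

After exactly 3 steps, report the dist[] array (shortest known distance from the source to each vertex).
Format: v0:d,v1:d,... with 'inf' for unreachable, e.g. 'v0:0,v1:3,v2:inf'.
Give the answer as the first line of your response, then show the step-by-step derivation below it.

v0:inf,v1:inf,v2:2,v3:inf,v4:inf,v5:0,v6:inf,v7:16

step 1: dist = v0:inf,v1:inf,v2:2,v3:inf,v4:inf,v5:0,v6:inf,v7:inf
step 2: dist = v0:inf,v1:inf,v2:2,v3:inf,v4:inf,v5:0,v6:inf,v7:16
step 3: dist = v0:inf,v1:inf,v2:2,v3:inf,v4:inf,v5:0,v6:inf,v7:16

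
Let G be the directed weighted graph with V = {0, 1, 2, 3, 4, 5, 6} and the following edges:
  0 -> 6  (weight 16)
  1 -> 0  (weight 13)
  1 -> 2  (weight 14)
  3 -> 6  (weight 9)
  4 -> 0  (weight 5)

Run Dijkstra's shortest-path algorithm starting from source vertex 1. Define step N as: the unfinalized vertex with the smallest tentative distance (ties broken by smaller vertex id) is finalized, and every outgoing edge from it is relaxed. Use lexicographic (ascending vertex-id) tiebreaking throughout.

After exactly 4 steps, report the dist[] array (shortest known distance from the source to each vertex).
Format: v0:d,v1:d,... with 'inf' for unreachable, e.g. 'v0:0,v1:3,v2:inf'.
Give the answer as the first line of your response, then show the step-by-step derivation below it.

v0:13,v1:0,v2:14,v3:inf,v4:inf,v5:inf,v6:29

step 1: dist = v0:13,v1:0,v2:14,v3:inf,v4:inf,v5:inf,v6:inf
step 2: dist = v0:13,v1:0,v2:14,v3:inf,v4:inf,v5:inf,v6:29
step 3: dist = v0:13,v1:0,v2:14,v3:inf,v4:inf,v5:inf,v6:29
step 4: dist = v0:13,v1:0,v2:14,v3:inf,v4:inf,v5:inf,v6:29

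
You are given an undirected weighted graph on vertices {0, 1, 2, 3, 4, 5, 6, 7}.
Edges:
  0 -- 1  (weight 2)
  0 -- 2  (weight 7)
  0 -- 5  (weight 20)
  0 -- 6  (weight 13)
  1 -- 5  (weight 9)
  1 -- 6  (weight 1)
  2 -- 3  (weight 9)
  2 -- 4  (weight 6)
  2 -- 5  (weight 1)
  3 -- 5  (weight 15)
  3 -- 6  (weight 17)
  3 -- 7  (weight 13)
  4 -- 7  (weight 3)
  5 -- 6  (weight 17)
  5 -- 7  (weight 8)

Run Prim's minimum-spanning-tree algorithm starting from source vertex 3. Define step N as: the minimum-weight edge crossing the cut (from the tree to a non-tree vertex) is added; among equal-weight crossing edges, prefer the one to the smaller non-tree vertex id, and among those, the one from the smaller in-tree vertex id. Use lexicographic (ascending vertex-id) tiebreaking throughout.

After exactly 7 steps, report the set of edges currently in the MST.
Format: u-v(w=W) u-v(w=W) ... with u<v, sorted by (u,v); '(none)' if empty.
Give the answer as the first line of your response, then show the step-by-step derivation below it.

0-1(w=2) 0-2(w=7) 1-6(w=1) 2-3(w=9) 2-4(w=6) 2-5(w=1) 4-7(w=3)

step 1: add edge 2-3 (w=9); MST = {2-3(w=9)}
step 2: add edge 2-5 (w=1); MST = {2-3(w=9) 2-5(w=1)}
step 3: add edge 2-4 (w=6); MST = {2-3(w=9) 2-4(w=6) 2-5(w=1)}
step 4: add edge 4-7 (w=3); MST = {2-3(w=9) 2-4(w=6) 2-5(w=1) 4-7(w=3)}
step 5: add edge 0-2 (w=7); MST = {0-2(w=7) 2-3(w=9) 2-4(w=6) 2-5(w=1) 4-7(w=3)}
step 6: add edge 0-1 (w=2); MST = {0-1(w=2) 0-2(w=7) 2-3(w=9) 2-4(w=6) 2-5(w=1) 4-7(w=3)}
step 7: add edge 1-6 (w=1); MST = {0-1(w=2) 0-2(w=7) 1-6(w=1) 2-3(w=9) 2-4(w=6) 2-5(w=1) 4-7(w=3)}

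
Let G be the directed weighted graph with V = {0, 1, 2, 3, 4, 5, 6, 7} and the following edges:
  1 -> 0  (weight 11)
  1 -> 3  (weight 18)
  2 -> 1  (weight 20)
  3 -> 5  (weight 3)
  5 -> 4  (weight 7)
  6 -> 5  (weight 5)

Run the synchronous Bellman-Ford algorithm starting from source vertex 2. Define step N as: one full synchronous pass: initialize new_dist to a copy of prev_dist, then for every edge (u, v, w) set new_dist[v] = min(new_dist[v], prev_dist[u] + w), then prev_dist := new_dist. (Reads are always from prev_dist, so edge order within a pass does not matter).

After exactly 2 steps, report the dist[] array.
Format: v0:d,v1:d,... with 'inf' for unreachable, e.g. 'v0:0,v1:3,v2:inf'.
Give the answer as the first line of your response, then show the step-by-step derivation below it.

v0:31,v1:20,v2:0,v3:38,v4:inf,v5:inf,v6:inf,v7:inf

step 1: dist = v0:inf,v1:20,v2:0,v3:inf,v4:inf,v5:inf,v6:inf,v7:inf
step 2: dist = v0:31,v1:20,v2:0,v3:38,v4:inf,v5:inf,v6:inf,v7:inf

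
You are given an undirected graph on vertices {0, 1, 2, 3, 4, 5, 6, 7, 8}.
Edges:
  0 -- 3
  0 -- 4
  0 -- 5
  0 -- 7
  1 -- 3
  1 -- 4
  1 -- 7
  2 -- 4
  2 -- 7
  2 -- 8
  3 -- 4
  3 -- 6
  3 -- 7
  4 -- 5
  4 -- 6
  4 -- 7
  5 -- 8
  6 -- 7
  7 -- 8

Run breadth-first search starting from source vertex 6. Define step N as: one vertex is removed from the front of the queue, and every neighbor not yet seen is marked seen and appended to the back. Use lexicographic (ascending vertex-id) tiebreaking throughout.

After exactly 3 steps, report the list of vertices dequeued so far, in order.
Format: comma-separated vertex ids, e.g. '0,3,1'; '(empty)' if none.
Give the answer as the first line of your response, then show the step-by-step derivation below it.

6,3,4

step 1: dequeue 6; queue=[3,4,7]; order=6
step 2: dequeue 3; queue=[4,7,0,1]; order=6,3
step 3: dequeue 4; queue=[7,0,1,2,5]; order=6,3,4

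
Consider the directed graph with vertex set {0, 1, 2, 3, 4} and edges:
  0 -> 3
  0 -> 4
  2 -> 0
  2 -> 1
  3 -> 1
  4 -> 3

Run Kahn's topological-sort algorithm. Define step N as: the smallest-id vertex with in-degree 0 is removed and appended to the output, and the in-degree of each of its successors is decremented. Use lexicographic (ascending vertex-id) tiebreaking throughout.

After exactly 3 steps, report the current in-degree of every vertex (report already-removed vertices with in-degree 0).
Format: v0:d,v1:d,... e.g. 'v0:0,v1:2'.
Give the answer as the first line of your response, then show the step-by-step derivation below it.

v0:0,v1:1,v2:0,v3:0,v4:0

step 1: output 2; order=[2]; indeg=(0,1,0,2,1)
step 2: output 0; order=[2,0]; indeg=(0,1,0,1,0)
step 3: output 4; order=[2,0,4]; indeg=(0,1,0,0,0)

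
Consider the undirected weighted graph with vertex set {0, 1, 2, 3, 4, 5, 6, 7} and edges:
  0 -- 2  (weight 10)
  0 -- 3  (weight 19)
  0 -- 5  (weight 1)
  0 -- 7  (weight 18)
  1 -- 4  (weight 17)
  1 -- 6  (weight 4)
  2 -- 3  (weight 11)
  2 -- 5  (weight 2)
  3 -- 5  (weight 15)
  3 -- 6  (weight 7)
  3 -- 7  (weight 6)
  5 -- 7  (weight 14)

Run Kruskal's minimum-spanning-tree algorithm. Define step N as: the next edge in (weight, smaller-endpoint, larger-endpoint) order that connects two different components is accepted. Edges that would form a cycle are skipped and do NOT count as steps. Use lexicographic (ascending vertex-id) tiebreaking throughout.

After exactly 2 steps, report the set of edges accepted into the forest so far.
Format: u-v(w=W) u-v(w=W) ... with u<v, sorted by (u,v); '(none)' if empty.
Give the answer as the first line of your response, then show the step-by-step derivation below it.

0-5(w=1) 2-5(w=2)

step 1: add edge 0-5 (w=1); MST = {0-5(w=1)}
step 2: add edge 2-5 (w=2); MST = {0-5(w=1) 2-5(w=2)}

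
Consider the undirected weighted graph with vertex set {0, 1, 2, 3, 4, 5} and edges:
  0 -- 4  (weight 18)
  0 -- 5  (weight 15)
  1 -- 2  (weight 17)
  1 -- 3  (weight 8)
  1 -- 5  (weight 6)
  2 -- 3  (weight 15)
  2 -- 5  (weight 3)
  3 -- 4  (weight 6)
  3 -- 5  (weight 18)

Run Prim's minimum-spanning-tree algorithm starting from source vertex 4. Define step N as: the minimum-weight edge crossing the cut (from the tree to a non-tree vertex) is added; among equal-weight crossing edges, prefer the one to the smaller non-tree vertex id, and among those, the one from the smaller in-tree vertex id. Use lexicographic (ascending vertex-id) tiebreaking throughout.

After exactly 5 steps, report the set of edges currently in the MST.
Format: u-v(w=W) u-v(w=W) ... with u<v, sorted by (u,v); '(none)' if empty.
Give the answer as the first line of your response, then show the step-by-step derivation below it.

0-5(w=15) 1-3(w=8) 1-5(w=6) 2-5(w=3) 3-4(w=6)

step 1: add edge 3-4 (w=6); MST = {3-4(w=6)}
step 2: add edge 1-3 (w=8); MST = {1-3(w=8) 3-4(w=6)}
step 3: add edge 1-5 (w=6); MST = {1-3(w=8) 1-5(w=6) 3-4(w=6)}
step 4: add edge 2-5 (w=3); MST = {1-3(w=8) 1-5(w=6) 2-5(w=3) 3-4(w=6)}
step 5: add edge 0-5 (w=15); MST = {0-5(w=15) 1-3(w=8) 1-5(w=6) 2-5(w=3) 3-4(w=6)}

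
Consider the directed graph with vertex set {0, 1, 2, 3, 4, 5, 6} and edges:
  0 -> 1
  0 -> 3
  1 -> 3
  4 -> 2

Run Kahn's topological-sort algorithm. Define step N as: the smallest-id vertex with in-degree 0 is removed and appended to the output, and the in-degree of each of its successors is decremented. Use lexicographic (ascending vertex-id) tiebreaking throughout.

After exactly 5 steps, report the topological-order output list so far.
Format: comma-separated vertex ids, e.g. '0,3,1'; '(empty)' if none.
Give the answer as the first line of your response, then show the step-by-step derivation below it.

0,1,3,4,2

step 1: output 0; order=[0]; indeg=(0,0,1,1,0,0,0)
step 2: output 1; order=[0,1]; indeg=(0,0,1,0,0,0,0)
step 3: output 3; order=[0,1,3]; indeg=(0,0,1,0,0,0,0)
step 4: output 4; order=[0,1,3,4]; indeg=(0,0,0,0,0,0,0)
step 5: output 2; order=[0,1,3,4,2]; indeg=(0,0,0,0,0,0,0)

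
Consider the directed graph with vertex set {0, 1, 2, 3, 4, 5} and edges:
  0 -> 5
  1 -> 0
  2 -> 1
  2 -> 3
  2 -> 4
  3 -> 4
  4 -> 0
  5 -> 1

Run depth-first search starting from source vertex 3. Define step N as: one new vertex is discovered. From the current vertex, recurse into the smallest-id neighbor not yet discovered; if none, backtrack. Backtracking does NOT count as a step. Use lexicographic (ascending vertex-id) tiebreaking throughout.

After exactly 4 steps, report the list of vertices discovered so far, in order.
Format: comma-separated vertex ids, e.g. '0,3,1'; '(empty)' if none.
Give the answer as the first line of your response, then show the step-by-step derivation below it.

3,4,0,5

step 1: discover 3; path=3; order=3
step 2: discover 4; path=3>4; order=3,4
step 3: discover 0; path=3>4>0; order=3,4,0
step 4: discover 5; path=3>4>0>5; order=3,4,0,5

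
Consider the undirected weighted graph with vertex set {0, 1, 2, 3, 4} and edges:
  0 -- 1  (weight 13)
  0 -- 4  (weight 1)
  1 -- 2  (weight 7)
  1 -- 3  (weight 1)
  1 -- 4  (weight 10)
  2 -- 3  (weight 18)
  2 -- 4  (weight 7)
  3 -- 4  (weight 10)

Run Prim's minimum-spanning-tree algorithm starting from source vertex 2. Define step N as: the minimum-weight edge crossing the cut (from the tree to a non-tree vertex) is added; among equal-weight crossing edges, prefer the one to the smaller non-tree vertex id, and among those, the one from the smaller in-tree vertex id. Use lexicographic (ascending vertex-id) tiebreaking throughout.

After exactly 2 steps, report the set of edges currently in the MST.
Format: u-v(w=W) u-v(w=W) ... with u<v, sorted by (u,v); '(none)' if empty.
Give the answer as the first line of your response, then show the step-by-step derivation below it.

1-2(w=7) 1-3(w=1)

step 1: add edge 1-2 (w=7); MST = {1-2(w=7)}
step 2: add edge 1-3 (w=1); MST = {1-2(w=7) 1-3(w=1)}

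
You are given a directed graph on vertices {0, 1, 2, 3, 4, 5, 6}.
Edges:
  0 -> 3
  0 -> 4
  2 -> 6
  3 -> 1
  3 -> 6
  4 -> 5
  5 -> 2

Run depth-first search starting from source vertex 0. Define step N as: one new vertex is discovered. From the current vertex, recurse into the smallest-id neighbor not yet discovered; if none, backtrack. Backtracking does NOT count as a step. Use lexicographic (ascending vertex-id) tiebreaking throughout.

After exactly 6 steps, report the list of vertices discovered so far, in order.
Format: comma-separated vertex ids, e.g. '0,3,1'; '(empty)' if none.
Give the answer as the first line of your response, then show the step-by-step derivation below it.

0,3,1,6,4,5

step 1: discover 0; path=0; order=0
step 2: discover 3; path=0>3; order=0,3
step 3: discover 1; path=0>3>1; order=0,3,1
step 4: discover 6; path=0>3>6; order=0,3,1,6
step 5: discover 4; path=0>4; order=0,3,1,6,4
step 6: discover 5; path=0>4>5; order=0,3,1,6,4,5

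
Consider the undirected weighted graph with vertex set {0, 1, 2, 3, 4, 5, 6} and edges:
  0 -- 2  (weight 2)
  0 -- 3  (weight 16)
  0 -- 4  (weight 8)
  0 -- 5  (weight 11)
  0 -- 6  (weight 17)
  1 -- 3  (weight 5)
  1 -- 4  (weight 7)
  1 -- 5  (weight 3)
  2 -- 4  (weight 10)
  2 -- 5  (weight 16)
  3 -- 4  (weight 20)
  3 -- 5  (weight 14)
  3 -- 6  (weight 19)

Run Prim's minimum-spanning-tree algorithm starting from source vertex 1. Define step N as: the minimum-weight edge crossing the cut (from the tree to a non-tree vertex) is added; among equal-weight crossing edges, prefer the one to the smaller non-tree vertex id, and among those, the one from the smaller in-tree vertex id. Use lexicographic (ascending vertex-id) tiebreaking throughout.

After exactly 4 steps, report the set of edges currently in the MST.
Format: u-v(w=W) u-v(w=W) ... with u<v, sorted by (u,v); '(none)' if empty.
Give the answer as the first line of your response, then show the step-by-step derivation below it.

0-4(w=8) 1-3(w=5) 1-4(w=7) 1-5(w=3)

step 1: add edge 1-5 (w=3); MST = {1-5(w=3)}
step 2: add edge 1-3 (w=5); MST = {1-3(w=5) 1-5(w=3)}
step 3: add edge 1-4 (w=7); MST = {1-3(w=5) 1-4(w=7) 1-5(w=3)}
step 4: add edge 0-4 (w=8); MST = {0-4(w=8) 1-3(w=5) 1-4(w=7) 1-5(w=3)}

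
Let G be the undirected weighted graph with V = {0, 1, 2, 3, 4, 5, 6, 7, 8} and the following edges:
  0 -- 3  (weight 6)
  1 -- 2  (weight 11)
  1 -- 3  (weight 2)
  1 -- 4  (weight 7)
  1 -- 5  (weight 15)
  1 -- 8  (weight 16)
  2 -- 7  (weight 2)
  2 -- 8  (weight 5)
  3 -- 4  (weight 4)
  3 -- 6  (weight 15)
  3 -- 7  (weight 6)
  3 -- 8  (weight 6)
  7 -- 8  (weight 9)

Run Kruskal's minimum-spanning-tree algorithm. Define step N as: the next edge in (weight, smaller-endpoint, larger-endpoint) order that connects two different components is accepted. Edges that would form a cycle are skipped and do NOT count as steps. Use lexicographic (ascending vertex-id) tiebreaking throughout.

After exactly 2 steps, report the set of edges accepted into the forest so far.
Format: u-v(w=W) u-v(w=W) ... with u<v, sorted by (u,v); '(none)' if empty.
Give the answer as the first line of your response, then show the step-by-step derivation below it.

1-3(w=2) 2-7(w=2)

step 1: add edge 1-3 (w=2); MST = {1-3(w=2)}
step 2: add edge 2-7 (w=2); MST = {1-3(w=2) 2-7(w=2)}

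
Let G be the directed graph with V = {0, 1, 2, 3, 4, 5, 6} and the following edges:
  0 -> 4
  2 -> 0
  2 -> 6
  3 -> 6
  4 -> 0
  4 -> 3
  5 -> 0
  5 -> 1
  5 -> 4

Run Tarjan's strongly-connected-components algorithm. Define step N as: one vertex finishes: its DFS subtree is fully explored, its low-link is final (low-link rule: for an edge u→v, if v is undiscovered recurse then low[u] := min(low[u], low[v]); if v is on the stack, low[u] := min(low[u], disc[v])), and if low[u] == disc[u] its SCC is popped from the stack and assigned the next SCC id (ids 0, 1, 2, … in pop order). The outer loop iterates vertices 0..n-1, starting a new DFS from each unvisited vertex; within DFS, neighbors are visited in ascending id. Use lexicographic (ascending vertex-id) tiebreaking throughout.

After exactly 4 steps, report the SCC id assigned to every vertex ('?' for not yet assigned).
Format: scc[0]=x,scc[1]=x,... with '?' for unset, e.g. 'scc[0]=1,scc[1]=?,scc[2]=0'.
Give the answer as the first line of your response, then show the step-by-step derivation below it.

scc[0]=2,scc[1]=?,scc[2]=?,scc[3]=1,scc[4]=2,scc[5]=?,scc[6]=0

step 1: low=(low[0]=0,low[1]=?,low[2]=?,low[3]=2,low[4]=0,low[5]=?,low[6]=3); scc=(scc[0]=?,scc[1]=?,scc[2]=?,scc[3]=?,scc[4]=?,scc[5]=?,scc[6]=0)
step 2: low=(low[0]=0,low[1]=?,low[2]=?,low[3]=2,low[4]=0,low[5]=?,low[6]=3); scc=(scc[0]=?,scc[1]=?,scc[2]=?,scc[3]=1,scc[4]=?,scc[5]=?,scc[6]=0)
step 3: low=(low[0]=0,low[1]=?,low[2]=?,low[3]=2,low[4]=0,low[5]=?,low[6]=3); scc=(scc[0]=?,scc[1]=?,scc[2]=?,scc[3]=1,scc[4]=?,scc[5]=?,scc[6]=0)
step 4: low=(low[0]=0,low[1]=?,low[2]=?,low[3]=2,low[4]=0,low[5]=?,low[6]=3); scc=(scc[0]=2,scc[1]=?,scc[2]=?,scc[3]=1,scc[4]=2,scc[5]=?,scc[6]=0)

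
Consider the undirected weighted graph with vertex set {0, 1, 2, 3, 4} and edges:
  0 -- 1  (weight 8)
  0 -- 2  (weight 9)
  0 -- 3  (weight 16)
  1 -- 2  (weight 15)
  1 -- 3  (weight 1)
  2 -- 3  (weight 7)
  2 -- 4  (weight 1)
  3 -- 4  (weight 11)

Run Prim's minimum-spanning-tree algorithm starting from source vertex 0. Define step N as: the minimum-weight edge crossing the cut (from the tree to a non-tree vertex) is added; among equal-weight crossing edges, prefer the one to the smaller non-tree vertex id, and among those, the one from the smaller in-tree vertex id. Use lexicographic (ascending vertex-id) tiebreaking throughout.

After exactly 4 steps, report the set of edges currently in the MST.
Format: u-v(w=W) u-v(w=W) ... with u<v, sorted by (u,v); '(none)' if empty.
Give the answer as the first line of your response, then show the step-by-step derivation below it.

0-1(w=8) 1-3(w=1) 2-3(w=7) 2-4(w=1)

step 1: add edge 0-1 (w=8); MST = {0-1(w=8)}
step 2: add edge 1-3 (w=1); MST = {0-1(w=8) 1-3(w=1)}
step 3: add edge 2-3 (w=7); MST = {0-1(w=8) 1-3(w=1) 2-3(w=7)}
step 4: add edge 2-4 (w=1); MST = {0-1(w=8) 1-3(w=1) 2-3(w=7) 2-4(w=1)}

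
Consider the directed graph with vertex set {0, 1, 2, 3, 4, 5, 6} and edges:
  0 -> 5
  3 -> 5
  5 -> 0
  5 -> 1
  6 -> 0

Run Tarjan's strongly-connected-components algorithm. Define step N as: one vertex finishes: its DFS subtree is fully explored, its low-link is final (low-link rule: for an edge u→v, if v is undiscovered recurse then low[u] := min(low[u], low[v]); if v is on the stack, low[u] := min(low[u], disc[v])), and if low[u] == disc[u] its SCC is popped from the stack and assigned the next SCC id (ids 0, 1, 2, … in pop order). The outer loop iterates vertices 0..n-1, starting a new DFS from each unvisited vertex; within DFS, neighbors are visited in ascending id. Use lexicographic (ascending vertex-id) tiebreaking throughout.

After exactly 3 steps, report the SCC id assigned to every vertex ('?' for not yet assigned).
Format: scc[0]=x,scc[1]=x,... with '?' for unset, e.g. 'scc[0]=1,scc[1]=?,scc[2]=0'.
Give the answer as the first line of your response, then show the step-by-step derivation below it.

scc[0]=1,scc[1]=0,scc[2]=?,scc[3]=?,scc[4]=?,scc[5]=1,scc[6]=?

step 1: low=(low[0]=0,low[1]=2,low[2]=?,low[3]=?,low[4]=?,low[5]=0,low[6]=?); scc=(scc[0]=?,scc[1]=0,scc[2]=?,scc[3]=?,scc[4]=?,scc[5]=?,scc[6]=?)
step 2: low=(low[0]=0,low[1]=2,low[2]=?,low[3]=?,low[4]=?,low[5]=0,low[6]=?); scc=(scc[0]=?,scc[1]=0,scc[2]=?,scc[3]=?,scc[4]=?,scc[5]=?,scc[6]=?)
step 3: low=(low[0]=0,low[1]=2,low[2]=?,low[3]=?,low[4]=?,low[5]=0,low[6]=?); scc=(scc[0]=1,scc[1]=0,scc[2]=?,scc[3]=?,scc[4]=?,scc[5]=1,scc[6]=?)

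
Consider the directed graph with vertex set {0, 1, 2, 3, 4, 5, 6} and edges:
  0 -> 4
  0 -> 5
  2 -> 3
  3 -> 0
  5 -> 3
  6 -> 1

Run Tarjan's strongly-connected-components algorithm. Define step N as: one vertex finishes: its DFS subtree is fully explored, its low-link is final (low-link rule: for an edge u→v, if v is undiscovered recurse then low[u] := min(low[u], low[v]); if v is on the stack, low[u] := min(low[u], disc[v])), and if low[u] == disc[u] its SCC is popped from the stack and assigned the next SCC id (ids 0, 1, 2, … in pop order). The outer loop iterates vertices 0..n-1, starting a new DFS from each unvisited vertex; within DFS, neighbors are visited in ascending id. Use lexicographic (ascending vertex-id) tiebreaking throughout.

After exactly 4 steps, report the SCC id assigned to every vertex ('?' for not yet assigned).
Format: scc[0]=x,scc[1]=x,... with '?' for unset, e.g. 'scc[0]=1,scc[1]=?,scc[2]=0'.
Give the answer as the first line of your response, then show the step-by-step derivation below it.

scc[0]=1,scc[1]=?,scc[2]=?,scc[3]=1,scc[4]=0,scc[5]=1,scc[6]=?

step 1: low=(low[0]=0,low[1]=?,low[2]=?,low[3]=?,low[4]=1,low[5]=?,low[6]=?); scc=(scc[0]=?,scc[1]=?,scc[2]=?,scc[3]=?,scc[4]=0,scc[5]=?,scc[6]=?)
step 2: low=(low[0]=0,low[1]=?,low[2]=?,low[3]=0,low[4]=1,low[5]=2,low[6]=?); scc=(scc[0]=?,scc[1]=?,scc[2]=?,scc[3]=?,scc[4]=0,scc[5]=?,scc[6]=?)
step 3: low=(low[0]=0,low[1]=?,low[2]=?,low[3]=0,low[4]=1,low[5]=0,low[6]=?); scc=(scc[0]=?,scc[1]=?,scc[2]=?,scc[3]=?,scc[4]=0,scc[5]=?,scc[6]=?)
step 4: low=(low[0]=0,low[1]=?,low[2]=?,low[3]=0,low[4]=1,low[5]=0,low[6]=?); scc=(scc[0]=1,scc[1]=?,scc[2]=?,scc[3]=1,scc[4]=0,scc[5]=1,scc[6]=?)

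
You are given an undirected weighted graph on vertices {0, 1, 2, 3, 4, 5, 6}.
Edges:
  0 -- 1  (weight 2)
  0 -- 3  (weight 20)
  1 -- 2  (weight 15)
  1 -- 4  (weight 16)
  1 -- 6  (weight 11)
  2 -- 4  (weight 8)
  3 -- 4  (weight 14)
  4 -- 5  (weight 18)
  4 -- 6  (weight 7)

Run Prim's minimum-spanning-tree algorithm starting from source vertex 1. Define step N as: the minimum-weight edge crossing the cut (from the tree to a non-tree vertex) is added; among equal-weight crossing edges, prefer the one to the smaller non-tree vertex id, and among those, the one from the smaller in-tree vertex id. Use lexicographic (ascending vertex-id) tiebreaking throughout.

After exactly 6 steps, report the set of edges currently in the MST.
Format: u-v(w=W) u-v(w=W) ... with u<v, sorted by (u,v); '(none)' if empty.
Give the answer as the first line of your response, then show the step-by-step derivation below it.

0-1(w=2) 1-6(w=11) 2-4(w=8) 3-4(w=14) 4-5(w=18) 4-6(w=7)

step 1: add edge 0-1 (w=2); MST = {0-1(w=2)}
step 2: add edge 1-6 (w=11); MST = {0-1(w=2) 1-6(w=11)}
step 3: add edge 4-6 (w=7); MST = {0-1(w=2) 1-6(w=11) 4-6(w=7)}
step 4: add edge 2-4 (w=8); MST = {0-1(w=2) 1-6(w=11) 2-4(w=8) 4-6(w=7)}
step 5: add edge 3-4 (w=14); MST = {0-1(w=2) 1-6(w=11) 2-4(w=8) 3-4(w=14) 4-6(w=7)}
step 6: add edge 4-5 (w=18); MST = {0-1(w=2) 1-6(w=11) 2-4(w=8) 3-4(w=14) 4-5(w=18) 4-6(w=7)}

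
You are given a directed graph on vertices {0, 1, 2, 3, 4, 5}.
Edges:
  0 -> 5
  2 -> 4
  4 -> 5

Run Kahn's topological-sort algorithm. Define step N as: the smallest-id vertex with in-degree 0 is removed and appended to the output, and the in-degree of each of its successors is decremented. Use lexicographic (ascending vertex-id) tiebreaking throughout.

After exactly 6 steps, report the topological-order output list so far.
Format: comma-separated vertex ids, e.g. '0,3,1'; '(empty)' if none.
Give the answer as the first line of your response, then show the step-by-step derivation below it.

0,1,2,3,4,5

step 1: output 0; order=[0]; indeg=(0,0,0,0,1,1)
step 2: output 1; order=[0,1]; indeg=(0,0,0,0,1,1)
step 3: output 2; order=[0,1,2]; indeg=(0,0,0,0,0,1)
step 4: output 3; order=[0,1,2,3]; indeg=(0,0,0,0,0,1)
step 5: output 4; order=[0,1,2,3,4]; indeg=(0,0,0,0,0,0)
step 6: output 5; order=[0,1,2,3,4,5]; indeg=(0,0,0,0,0,0)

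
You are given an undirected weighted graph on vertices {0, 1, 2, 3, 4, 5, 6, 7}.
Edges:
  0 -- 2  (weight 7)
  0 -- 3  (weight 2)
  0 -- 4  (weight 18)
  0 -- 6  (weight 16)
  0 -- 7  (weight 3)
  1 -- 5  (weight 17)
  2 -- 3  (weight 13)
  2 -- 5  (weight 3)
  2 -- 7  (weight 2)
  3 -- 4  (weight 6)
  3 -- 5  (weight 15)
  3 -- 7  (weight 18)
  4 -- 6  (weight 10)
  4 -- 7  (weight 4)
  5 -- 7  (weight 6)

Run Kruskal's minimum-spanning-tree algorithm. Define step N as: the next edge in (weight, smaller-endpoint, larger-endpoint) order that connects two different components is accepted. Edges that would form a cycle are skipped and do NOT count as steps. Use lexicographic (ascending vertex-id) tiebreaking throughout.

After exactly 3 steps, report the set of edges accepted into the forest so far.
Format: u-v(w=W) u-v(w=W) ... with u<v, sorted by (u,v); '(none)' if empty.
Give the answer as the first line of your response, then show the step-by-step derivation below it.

0-3(w=2) 0-7(w=3) 2-7(w=2)

step 1: add edge 0-3 (w=2); MST = {0-3(w=2)}
step 2: add edge 2-7 (w=2); MST = {0-3(w=2) 2-7(w=2)}
step 3: add edge 0-7 (w=3); MST = {0-3(w=2) 0-7(w=3) 2-7(w=2)}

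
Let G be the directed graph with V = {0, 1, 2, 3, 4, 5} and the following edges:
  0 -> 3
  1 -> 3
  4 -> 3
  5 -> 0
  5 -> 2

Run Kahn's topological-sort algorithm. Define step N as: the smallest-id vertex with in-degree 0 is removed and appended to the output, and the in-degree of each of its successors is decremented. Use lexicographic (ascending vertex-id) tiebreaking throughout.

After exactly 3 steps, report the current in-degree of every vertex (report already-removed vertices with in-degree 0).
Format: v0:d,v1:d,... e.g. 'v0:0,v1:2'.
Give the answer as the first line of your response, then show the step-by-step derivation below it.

v0:0,v1:0,v2:0,v3:1,v4:0,v5:0

step 1: output 1; order=[1]; indeg=(1,0,1,2,0,0)
step 2: output 4; order=[1,4]; indeg=(1,0,1,1,0,0)
step 3: output 5; order=[1,4,5]; indeg=(0,0,0,1,0,0)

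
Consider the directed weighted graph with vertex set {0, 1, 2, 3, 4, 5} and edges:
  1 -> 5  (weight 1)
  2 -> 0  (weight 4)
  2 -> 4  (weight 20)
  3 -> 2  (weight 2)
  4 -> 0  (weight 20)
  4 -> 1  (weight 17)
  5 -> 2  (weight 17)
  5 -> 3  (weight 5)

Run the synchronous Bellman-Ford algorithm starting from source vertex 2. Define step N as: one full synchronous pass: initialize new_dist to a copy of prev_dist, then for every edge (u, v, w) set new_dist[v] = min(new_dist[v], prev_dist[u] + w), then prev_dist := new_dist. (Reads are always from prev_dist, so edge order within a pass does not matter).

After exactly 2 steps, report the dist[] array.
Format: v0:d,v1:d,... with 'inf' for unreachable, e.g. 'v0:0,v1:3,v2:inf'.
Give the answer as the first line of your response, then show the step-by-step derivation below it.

v0:4,v1:37,v2:0,v3:inf,v4:20,v5:inf

step 1: dist = v0:4,v1:inf,v2:0,v3:inf,v4:20,v5:inf
step 2: dist = v0:4,v1:37,v2:0,v3:inf,v4:20,v5:inf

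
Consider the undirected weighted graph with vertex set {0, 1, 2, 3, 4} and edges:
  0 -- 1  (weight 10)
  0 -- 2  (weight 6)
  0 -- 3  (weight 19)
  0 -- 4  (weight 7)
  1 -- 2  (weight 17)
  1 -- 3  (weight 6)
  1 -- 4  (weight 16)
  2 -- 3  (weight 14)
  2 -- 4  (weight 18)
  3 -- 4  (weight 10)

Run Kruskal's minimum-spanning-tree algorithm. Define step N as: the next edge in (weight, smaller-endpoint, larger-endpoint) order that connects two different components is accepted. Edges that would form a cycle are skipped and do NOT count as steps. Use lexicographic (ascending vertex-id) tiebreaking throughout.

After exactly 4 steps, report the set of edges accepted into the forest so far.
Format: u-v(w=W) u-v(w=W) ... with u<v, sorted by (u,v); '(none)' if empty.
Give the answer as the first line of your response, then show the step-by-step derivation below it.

0-1(w=10) 0-2(w=6) 0-4(w=7) 1-3(w=6)

step 1: add edge 0-2 (w=6); MST = {0-2(w=6)}
step 2: add edge 1-3 (w=6); MST = {0-2(w=6) 1-3(w=6)}
step 3: add edge 0-4 (w=7); MST = {0-2(w=6) 0-4(w=7) 1-3(w=6)}
step 4: add edge 0-1 (w=10); MST = {0-1(w=10) 0-2(w=6) 0-4(w=7) 1-3(w=6)}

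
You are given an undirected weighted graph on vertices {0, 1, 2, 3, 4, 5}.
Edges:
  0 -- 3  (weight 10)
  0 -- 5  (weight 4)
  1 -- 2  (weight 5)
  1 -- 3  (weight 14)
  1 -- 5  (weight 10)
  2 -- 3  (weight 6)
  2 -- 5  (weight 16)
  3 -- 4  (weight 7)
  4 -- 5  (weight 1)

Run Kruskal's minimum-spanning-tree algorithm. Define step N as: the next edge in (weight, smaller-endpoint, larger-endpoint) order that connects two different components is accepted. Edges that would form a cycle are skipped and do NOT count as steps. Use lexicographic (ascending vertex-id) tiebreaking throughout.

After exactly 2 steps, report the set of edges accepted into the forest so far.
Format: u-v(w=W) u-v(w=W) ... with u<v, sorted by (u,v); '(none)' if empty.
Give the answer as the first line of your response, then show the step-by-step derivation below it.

0-5(w=4) 4-5(w=1)

step 1: add edge 4-5 (w=1); MST = {4-5(w=1)}
step 2: add edge 0-5 (w=4); MST = {0-5(w=4) 4-5(w=1)}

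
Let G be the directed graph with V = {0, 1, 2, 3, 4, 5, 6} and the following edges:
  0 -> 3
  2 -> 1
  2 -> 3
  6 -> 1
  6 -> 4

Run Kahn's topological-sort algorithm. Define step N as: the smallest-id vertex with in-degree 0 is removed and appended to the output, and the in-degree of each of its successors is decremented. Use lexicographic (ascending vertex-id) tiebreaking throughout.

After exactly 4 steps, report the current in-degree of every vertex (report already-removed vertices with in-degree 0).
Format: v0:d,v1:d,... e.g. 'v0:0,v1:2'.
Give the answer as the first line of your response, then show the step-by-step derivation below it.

v0:0,v1:1,v2:0,v3:0,v4:1,v5:0,v6:0

step 1: output 0; order=[0]; indeg=(0,2,0,1,1,0,0)
step 2: output 2; order=[0,2]; indeg=(0,1,0,0,1,0,0)
step 3: output 3; order=[0,2,3]; indeg=(0,1,0,0,1,0,0)
step 4: output 5; order=[0,2,3,5]; indeg=(0,1,0,0,1,0,0)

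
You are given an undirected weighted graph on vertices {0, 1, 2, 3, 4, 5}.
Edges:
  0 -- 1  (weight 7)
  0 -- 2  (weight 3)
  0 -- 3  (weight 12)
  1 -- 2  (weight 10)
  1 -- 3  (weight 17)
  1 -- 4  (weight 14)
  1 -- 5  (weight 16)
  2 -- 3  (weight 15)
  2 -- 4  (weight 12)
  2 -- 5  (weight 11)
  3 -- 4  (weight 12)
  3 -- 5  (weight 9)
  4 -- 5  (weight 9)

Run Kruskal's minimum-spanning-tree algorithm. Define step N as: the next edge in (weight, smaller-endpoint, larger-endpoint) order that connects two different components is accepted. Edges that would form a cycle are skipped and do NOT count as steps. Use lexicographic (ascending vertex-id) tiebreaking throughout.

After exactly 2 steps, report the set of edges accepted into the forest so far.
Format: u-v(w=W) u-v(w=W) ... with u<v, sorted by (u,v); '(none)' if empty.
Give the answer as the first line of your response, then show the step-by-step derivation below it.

0-1(w=7) 0-2(w=3)

step 1: add edge 0-2 (w=3); MST = {0-2(w=3)}
step 2: add edge 0-1 (w=7); MST = {0-1(w=7) 0-2(w=3)}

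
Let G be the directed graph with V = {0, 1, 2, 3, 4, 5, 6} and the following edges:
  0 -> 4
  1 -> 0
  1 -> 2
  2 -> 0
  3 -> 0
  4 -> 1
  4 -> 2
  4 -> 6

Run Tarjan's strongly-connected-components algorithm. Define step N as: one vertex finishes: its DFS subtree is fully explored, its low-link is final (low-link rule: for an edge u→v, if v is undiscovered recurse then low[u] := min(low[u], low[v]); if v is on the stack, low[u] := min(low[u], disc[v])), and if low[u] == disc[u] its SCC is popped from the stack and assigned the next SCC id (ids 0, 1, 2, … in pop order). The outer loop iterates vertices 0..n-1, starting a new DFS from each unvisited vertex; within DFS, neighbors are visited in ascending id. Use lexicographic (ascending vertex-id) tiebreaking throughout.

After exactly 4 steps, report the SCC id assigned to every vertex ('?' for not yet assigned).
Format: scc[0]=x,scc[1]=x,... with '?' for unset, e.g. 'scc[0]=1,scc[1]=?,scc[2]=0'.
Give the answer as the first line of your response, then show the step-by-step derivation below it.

scc[0]=?,scc[1]=?,scc[2]=?,scc[3]=?,scc[4]=?,scc[5]=?,scc[6]=0

step 1: low=(low[0]=0,low[1]=0,low[2]=0,low[3]=?,low[4]=1,low[5]=?,low[6]=?); scc=(scc[0]=?,scc[1]=?,scc[2]=?,scc[3]=?,scc[4]=?,scc[5]=?,scc[6]=?)
step 2: low=(low[0]=0,low[1]=0,low[2]=0,low[3]=?,low[4]=1,low[5]=?,low[6]=?); scc=(scc[0]=?,scc[1]=?,scc[2]=?,scc[3]=?,scc[4]=?,scc[5]=?,scc[6]=?)
step 3: low=(low[0]=0,low[1]=0,low[2]=0,low[3]=?,low[4]=0,low[5]=?,low[6]=4); scc=(scc[0]=?,scc[1]=?,scc[2]=?,scc[3]=?,scc[4]=?,scc[5]=?,scc[6]=0)
step 4: low=(low[0]=0,low[1]=0,low[2]=0,low[3]=?,low[4]=0,low[5]=?,low[6]=4); scc=(scc[0]=?,scc[1]=?,scc[2]=?,scc[3]=?,scc[4]=?,scc[5]=?,scc[6]=0)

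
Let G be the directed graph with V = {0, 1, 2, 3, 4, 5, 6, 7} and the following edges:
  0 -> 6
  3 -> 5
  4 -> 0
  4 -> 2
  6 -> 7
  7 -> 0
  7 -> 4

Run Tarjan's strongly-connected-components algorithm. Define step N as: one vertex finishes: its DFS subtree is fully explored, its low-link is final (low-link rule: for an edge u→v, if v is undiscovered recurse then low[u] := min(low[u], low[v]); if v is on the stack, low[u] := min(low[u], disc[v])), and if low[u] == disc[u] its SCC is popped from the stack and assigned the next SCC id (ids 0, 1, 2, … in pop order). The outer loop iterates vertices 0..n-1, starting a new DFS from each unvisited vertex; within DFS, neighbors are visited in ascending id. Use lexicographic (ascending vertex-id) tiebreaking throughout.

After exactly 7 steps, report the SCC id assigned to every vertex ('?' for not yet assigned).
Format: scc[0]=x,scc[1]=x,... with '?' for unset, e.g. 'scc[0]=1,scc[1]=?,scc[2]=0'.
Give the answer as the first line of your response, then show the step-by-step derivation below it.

scc[0]=1,scc[1]=2,scc[2]=0,scc[3]=?,scc[4]=1,scc[5]=3,scc[6]=1,scc[7]=1

step 1: low=(low[0]=0,low[1]=?,low[2]=4,low[3]=?,low[4]=0,low[5]=?,low[6]=1,low[7]=0); scc=(scc[0]=?,scc[1]=?,scc[2]=0,scc[3]=?,scc[4]=?,scc[5]=?,scc[6]=?,scc[7]=?)
step 2: low=(low[0]=0,low[1]=?,low[2]=4,low[3]=?,low[4]=0,low[5]=?,low[6]=1,low[7]=0); scc=(scc[0]=?,scc[1]=?,scc[2]=0,scc[3]=?,scc[4]=?,scc[5]=?,scc[6]=?,scc[7]=?)
step 3: low=(low[0]=0,low[1]=?,low[2]=4,low[3]=?,low[4]=0,low[5]=?,low[6]=1,low[7]=0); scc=(scc[0]=?,scc[1]=?,scc[2]=0,scc[3]=?,scc[4]=?,scc[5]=?,scc[6]=?,scc[7]=?)
step 4: low=(low[0]=0,low[1]=?,low[2]=4,low[3]=?,low[4]=0,low[5]=?,low[6]=0,low[7]=0); scc=(scc[0]=?,scc[1]=?,scc[2]=0,scc[3]=?,scc[4]=?,scc[5]=?,scc[6]=?,scc[7]=?)
step 5: low=(low[0]=0,low[1]=?,low[2]=4,low[3]=?,low[4]=0,low[5]=?,low[6]=0,low[7]=0); scc=(scc[0]=1,scc[1]=?,scc[2]=0,scc[3]=?,scc[4]=1,scc[5]=?,scc[6]=1,scc[7]=1)
step 6: low=(low[0]=0,low[1]=5,low[2]=4,low[3]=?,low[4]=0,low[5]=?,low[6]=0,low[7]=0); scc=(scc[0]=1,scc[1]=2,scc[2]=0,scc[3]=?,scc[4]=1,scc[5]=?,scc[6]=1,scc[7]=1)
step 7: low=(low[0]=0,low[1]=5,low[2]=4,low[3]=6,low[4]=0,low[5]=7,low[6]=0,low[7]=0); scc=(scc[0]=1,scc[1]=2,scc[2]=0,scc[3]=?,scc[4]=1,scc[5]=3,scc[6]=1,scc[7]=1)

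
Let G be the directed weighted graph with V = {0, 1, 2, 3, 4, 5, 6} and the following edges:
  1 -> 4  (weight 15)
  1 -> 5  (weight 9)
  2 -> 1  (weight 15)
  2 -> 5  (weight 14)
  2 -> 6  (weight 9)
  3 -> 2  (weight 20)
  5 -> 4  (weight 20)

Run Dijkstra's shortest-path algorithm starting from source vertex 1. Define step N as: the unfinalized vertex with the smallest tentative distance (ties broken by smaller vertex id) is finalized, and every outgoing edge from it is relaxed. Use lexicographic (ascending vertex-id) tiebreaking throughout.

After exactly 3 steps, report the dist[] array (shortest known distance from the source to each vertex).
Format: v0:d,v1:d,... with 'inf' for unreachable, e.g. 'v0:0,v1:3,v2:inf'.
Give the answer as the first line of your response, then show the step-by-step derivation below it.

v0:inf,v1:0,v2:inf,v3:inf,v4:15,v5:9,v6:inf

step 1: dist = v0:inf,v1:0,v2:inf,v3:inf,v4:15,v5:9,v6:inf
step 2: dist = v0:inf,v1:0,v2:inf,v3:inf,v4:15,v5:9,v6:inf
step 3: dist = v0:inf,v1:0,v2:inf,v3:inf,v4:15,v5:9,v6:inf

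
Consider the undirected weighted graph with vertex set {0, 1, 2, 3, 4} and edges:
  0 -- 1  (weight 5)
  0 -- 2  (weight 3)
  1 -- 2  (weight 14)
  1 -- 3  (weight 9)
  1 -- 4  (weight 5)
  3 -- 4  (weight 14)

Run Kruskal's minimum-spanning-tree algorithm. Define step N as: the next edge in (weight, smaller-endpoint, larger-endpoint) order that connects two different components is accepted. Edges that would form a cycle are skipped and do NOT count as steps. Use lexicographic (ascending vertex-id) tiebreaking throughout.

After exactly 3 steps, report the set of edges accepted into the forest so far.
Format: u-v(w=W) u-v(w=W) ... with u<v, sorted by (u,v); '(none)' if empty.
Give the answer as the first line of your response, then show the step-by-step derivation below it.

0-1(w=5) 0-2(w=3) 1-4(w=5)

step 1: add edge 0-2 (w=3); MST = {0-2(w=3)}
step 2: add edge 0-1 (w=5); MST = {0-1(w=5) 0-2(w=3)}
step 3: add edge 1-4 (w=5); MST = {0-1(w=5) 0-2(w=3) 1-4(w=5)}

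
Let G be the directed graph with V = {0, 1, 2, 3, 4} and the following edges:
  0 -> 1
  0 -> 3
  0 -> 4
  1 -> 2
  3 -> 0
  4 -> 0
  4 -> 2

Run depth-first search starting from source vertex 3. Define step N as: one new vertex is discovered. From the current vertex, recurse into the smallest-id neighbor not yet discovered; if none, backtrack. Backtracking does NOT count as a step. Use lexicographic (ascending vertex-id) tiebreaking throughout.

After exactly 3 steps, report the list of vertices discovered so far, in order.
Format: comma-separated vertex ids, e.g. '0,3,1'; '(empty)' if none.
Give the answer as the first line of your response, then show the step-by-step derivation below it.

3,0,1

step 1: discover 3; path=3; order=3
step 2: discover 0; path=3>0; order=3,0
step 3: discover 1; path=3>0>1; order=3,0,1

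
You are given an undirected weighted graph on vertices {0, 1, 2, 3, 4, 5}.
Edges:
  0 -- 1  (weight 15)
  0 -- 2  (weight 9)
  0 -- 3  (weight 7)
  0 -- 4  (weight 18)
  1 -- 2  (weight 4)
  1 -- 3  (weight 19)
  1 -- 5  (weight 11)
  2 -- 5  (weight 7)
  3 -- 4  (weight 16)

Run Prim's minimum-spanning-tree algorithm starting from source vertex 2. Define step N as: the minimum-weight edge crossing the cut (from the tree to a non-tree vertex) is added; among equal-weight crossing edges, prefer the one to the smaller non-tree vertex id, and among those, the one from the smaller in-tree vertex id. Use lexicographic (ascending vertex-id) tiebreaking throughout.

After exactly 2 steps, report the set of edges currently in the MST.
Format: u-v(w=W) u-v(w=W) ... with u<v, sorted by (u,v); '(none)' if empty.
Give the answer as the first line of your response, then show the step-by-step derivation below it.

1-2(w=4) 2-5(w=7)

step 1: add edge 1-2 (w=4); MST = {1-2(w=4)}
step 2: add edge 2-5 (w=7); MST = {1-2(w=4) 2-5(w=7)}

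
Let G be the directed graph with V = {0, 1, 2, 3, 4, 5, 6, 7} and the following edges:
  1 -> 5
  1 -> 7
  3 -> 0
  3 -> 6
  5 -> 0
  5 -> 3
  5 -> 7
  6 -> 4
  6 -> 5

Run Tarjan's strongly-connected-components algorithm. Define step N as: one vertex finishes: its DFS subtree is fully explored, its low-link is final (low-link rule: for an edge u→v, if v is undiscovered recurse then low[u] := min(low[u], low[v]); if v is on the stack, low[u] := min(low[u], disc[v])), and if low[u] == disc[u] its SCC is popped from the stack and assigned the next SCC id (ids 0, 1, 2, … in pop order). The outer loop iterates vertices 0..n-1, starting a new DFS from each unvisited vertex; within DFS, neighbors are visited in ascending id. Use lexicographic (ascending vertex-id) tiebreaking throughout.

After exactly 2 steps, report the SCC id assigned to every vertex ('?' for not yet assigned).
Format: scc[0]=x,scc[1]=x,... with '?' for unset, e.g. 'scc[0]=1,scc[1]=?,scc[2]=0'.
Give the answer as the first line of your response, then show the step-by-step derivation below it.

scc[0]=0,scc[1]=?,scc[2]=?,scc[3]=?,scc[4]=1,scc[5]=?,scc[6]=?,scc[7]=?

step 1: low=(low[0]=0,low[1]=?,low[2]=?,low[3]=?,low[4]=?,low[5]=?,low[6]=?,low[7]=?); scc=(scc[0]=0,scc[1]=?,scc[2]=?,scc[3]=?,scc[4]=?,scc[5]=?,scc[6]=?,scc[7]=?)
step 2: low=(low[0]=0,low[1]=1,low[2]=?,low[3]=3,low[4]=5,low[5]=2,low[6]=4,low[7]=?); scc=(scc[0]=0,scc[1]=?,scc[2]=?,scc[3]=?,scc[4]=1,scc[5]=?,scc[6]=?,scc[7]=?)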